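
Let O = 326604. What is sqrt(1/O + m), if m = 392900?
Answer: 7*sqrt(213830157651699)/163302 ≈ 626.82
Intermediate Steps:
sqrt(1/O + m) = sqrt(1/326604 + 392900) = sqrt(128322711601/326604) = 7*sqrt(213830157651699)/163302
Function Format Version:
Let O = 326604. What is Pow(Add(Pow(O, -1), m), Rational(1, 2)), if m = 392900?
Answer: Mul(Rational(7, 163302), Pow(213830157651699, Rational(1, 2))) ≈ 626.82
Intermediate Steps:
Pow(Add(Pow(O, -1), m), Rational(1, 2)) = Pow(Add(Pow(326604, -1), 392900), Rational(1, 2)) = Pow(Add(Rational(1, 326604), 392900), Rational(1, 2)) = Pow(Rational(128322711601, 326604), Rational(1, 2)) = Mul(Rational(7, 163302), Pow(213830157651699, Rational(1, 2)))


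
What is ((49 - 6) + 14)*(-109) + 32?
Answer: -6181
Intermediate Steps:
((49 - 6) + 14)*(-109) + 32 = (43 + 14)*(-109) + 32 = 57*(-109) + 32 = -6213 + 32 = -6181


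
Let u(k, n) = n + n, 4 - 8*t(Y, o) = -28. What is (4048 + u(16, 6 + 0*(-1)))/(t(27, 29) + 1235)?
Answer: 580/177 ≈ 3.2768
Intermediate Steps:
t(Y, o) = 4 (t(Y, o) = 1/2 - 1/8*(-28) = 1/2 + 7/2 = 4)
u(k, n) = 2*n
(4048 + u(16, 6 + 0*(-1)))/(t(27, 29) + 1235) = (4048 + 2*(6 + 0*(-1)))/(4 + 1235) = (4048 + 2*(6 + 0))/1239 = (4048 + 2*6)*(1/1239) = (4048 + 12)*(1/1239) = 4060*(1/1239) = 580/177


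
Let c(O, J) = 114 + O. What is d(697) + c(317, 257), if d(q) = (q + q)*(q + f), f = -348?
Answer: 486937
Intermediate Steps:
d(q) = 2*q*(-348 + q) (d(q) = (q + q)*(q - 348) = (2*q)*(-348 + q) = 2*q*(-348 + q))
d(697) + c(317, 257) = 2*697*(-348 + 697) + (114 + 317) = 2*697*349 + 431 = 486506 + 431 = 486937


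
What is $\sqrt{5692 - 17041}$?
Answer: $3 i \sqrt{1261} \approx 106.53 i$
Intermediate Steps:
$\sqrt{5692 - 17041} = \sqrt{-11349} = 3 i \sqrt{1261}$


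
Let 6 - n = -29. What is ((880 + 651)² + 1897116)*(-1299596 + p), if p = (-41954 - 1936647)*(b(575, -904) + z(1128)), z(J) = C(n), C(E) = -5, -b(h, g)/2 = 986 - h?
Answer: 6934175446135187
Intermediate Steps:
b(h, g) = -1972 + 2*h (b(h, g) = -2*(986 - h) = -1972 + 2*h)
n = 35 (n = 6 - 1*(-29) = 6 + 29 = 35)
z(J) = -5
p = 1636303027 (p = (-41954 - 1936647)*((-1972 + 2*575) - 5) = -1978601*((-1972 + 1150) - 5) = -1978601*(-822 - 5) = -1978601*(-827) = 1636303027)
((880 + 651)² + 1897116)*(-1299596 + p) = ((880 + 651)² + 1897116)*(-1299596 + 1636303027) = (1531² + 1897116)*1635003431 = (2343961 + 1897116)*1635003431 = 4241077*1635003431 = 6934175446135187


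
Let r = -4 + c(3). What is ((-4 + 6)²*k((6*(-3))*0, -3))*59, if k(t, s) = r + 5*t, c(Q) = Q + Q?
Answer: 472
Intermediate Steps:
c(Q) = 2*Q
r = 2 (r = -4 + 2*3 = -4 + 6 = 2)
k(t, s) = 2 + 5*t
((-4 + 6)²*k((6*(-3))*0, -3))*59 = ((-4 + 6)²*(2 + 5*((6*(-3))*0)))*59 = (2²*(2 + 5*(-18*0)))*59 = (4*(2 + 5*0))*59 = (4*(2 + 0))*59 = (4*2)*59 = 8*59 = 472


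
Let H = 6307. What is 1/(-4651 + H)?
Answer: 1/1656 ≈ 0.00060386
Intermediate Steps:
1/(-4651 + H) = 1/(-4651 + 6307) = 1/1656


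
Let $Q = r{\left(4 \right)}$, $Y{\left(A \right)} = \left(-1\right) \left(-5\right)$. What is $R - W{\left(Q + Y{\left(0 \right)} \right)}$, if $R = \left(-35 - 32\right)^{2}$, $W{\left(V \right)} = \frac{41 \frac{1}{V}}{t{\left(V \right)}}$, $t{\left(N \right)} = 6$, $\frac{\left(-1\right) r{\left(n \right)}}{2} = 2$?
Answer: $\frac{26893}{6} \approx 4482.2$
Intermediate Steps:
$r{\left(n \right)} = -4$ ($r{\left(n \right)} = \left(-2\right) 2 = -4$)
$Y{\left(A \right)} = 5$
$Q = -4$
$W{\left(V \right)} = \frac{41}{6 V}$ ($W{\left(V \right)} = \frac{41 \frac{1}{V}}{6} = \frac{41}{V} \frac{1}{6} = \frac{41}{6 V}$)
$R = 4489$ ($R = \left(-67\right)^{2} = 4489$)
$R - W{\left(Q + Y{\left(0 \right)} \right)} = 4489 - \frac{41}{6 \left(-4 + 5\right)} = 4489 - \frac{41}{6 \cdot 1} = 4489 - \frac{41}{6} \cdot 1 = 4489 - \frac{41}{6} = \frac{26893}{6}$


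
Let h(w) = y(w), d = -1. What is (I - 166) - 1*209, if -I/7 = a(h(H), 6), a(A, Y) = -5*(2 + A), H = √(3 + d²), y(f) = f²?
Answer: -165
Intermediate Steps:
H = 2 (H = √(3 + (-1)²) = √(3 + 1) = √4 = 2)
h(w) = w²
a(A, Y) = -10 - 5*A
I = 210 (I = -7*(-10 - 5*2²) = -7*(-10 - 5*4) = -7*(-10 - 20) = -7*(-30) = 210)
(I - 166) - 1*209 = (210 - 166) - 1*209 = 44 - 209 = -165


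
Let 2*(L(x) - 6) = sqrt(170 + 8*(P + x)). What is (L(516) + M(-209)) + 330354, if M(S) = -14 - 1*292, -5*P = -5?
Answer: 330054 + sqrt(4306)/2 ≈ 3.3009e+5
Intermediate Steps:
P = 1 (P = -1/5*(-5) = 1)
M(S) = -306 (M(S) = -14 - 292 = -306)
L(x) = 6 + sqrt(178 + 8*x)/2 (L(x) = 6 + sqrt(170 + 8*(1 + x))/2 = 6 + sqrt(170 + (8 + 8*x))/2 = 6 + sqrt(178 + 8*x)/2)
(L(516) + M(-209)) + 330354 = ((6 + sqrt(178 + 8*516)/2) - 306) + 330354 = ((6 + sqrt(178 + 4128)/2) - 306) + 330354 = ((6 + sqrt(4306)/2) - 306) + 330354 = (-300 + sqrt(4306)/2) + 330354 = 330054 + sqrt(4306)/2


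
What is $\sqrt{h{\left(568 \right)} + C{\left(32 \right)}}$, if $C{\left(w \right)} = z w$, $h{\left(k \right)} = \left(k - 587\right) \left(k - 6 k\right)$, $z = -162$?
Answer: $2 \sqrt{12194} \approx 220.85$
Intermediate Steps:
$h{\left(k \right)} = - 5 k \left(-587 + k\right)$ ($h{\left(k \right)} = \left(-587 + k\right) \left(- 5 k\right) = - 5 k \left(-587 + k\right)$)
$C{\left(w \right)} = - 162 w$
$\sqrt{h{\left(568 \right)} + C{\left(32 \right)}} = \sqrt{5 \cdot 568 \left(587 - 568\right) - 5184} = \sqrt{5 \cdot 568 \cdot 19 - 5184} = \sqrt{53960 - 5184} = \sqrt{48776} = 2 \sqrt{12194}$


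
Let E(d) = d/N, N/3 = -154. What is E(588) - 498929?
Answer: -5488233/11 ≈ -4.9893e+5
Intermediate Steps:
N = -462 (N = 3*(-154) = -462)
E(d) = -d/462 (E(d) = d/(-462) = d*(-1/462) = -d/462)
E(588) - 498929 = -1/462*588 - 498929 = -14/11 - 498929 = -5488233/11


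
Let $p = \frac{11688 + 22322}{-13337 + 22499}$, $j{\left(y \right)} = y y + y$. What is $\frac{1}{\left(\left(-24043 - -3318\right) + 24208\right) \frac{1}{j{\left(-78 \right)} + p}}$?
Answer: $\frac{27530491}{15955623} \approx 1.7254$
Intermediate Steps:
$j{\left(y \right)} = y + y^{2}$ ($j{\left(y \right)} = y^{2} + y = y + y^{2}$)
$p = \frac{17005}{4581}$ ($p = \frac{34010}{9162} = 34010 \cdot \frac{1}{9162} = \frac{17005}{4581} \approx 3.7121$)
$\frac{1}{\left(\left(-24043 - -3318\right) + 24208\right) \frac{1}{j{\left(-78 \right)} + p}} = \frac{1}{\left(\left(-24043 - -3318\right) + 24208\right) \frac{1}{- 78 \left(1 - 78\right) + \frac{17005}{4581}}} = \frac{1}{\left(\left(-24043 + 3318\right) + 24208\right) \frac{1}{\left(-78\right) \left(-77\right) + \frac{17005}{4581}}} = \frac{1}{\left(-20725 + 24208\right) \frac{1}{6006 + \frac{17005}{4581}}} = \frac{1}{3483 \frac{1}{\frac{27530491}{4581}}} = \frac{1}{3483 \cdot \frac{4581}{27530491}} = \frac{1}{\frac{15955623}{27530491}} = \frac{27530491}{15955623}$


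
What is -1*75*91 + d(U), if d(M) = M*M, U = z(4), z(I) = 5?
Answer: -6800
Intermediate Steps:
U = 5
d(M) = M**2
-1*75*91 + d(U) = -1*75*91 + 5**2 = -75*91 + 25 = -6825 + 25 = -6800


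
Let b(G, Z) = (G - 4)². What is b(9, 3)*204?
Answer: 5100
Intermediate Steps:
b(G, Z) = (-4 + G)²
b(9, 3)*204 = (-4 + 9)²*204 = 5²*204 = 25*204 = 5100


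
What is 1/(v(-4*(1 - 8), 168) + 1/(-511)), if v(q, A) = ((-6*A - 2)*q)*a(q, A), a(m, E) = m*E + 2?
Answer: -511/68006782481 ≈ -7.5140e-9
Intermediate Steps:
a(m, E) = 2 + E*m (a(m, E) = E*m + 2 = 2 + E*m)
v(q, A) = q*(-2 - 6*A)*(2 + A*q) (v(q, A) = ((-6*A - 2)*q)*(2 + A*q) = ((-2 - 6*A)*q)*(2 + A*q) = (q*(-2 - 6*A))*(2 + A*q) = q*(-2 - 6*A)*(2 + A*q))
1/(v(-4*(1 - 8), 168) + 1/(-511)) = 1/(-2*(-4*(1 - 8))*(1 + 3*168)*(2 + 168*(-4*(1 - 8))) + 1/(-511)) = 1/(-2*(-4*(-7))*(1 + 504)*(2 + 168*(-4*(-7))) - 1/511) = 1/(-2*28*505*(2 + 168*28) - 1/511) = 1/(-2*28*505*(2 + 4704) - 1/511) = 1/(-2*28*505*4706 - 1/511) = 1/(-133085680 - 1/511) = 1/(-68006782481/511) = -511/68006782481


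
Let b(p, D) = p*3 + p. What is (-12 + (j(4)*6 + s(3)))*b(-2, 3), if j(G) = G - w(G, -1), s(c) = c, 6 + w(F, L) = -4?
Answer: -600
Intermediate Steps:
w(F, L) = -10 (w(F, L) = -6 - 4 = -10)
b(p, D) = 4*p (b(p, D) = 3*p + p = 4*p)
j(G) = 10 + G (j(G) = G - 1*(-10) = G + 10 = 10 + G)
(-12 + (j(4)*6 + s(3)))*b(-2, 3) = (-12 + ((10 + 4)*6 + 3))*(4*(-2)) = (-12 + (14*6 + 3))*(-8) = (-12 + (84 + 3))*(-8) = (-12 + 87)*(-8) = 75*(-8) = -600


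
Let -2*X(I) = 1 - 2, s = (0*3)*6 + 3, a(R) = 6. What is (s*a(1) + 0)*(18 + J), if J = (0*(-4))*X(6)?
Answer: 324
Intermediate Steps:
s = 3 (s = 0*6 + 3 = 0 + 3 = 3)
X(I) = ½ (X(I) = -(1 - 2)/2 = -½*(-1) = ½)
J = 0 (J = (0*(-4))*(½) = 0*(½) = 0)
(s*a(1) + 0)*(18 + J) = (3*6 + 0)*(18 + 0) = (18 + 0)*18 = 18*18 = 324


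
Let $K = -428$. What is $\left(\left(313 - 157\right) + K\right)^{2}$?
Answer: $73984$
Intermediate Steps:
$\left(\left(313 - 157\right) + K\right)^{2} = \left(\left(313 - 157\right) - 428\right)^{2} = \left(156 - 428\right)^{2} = \left(-272\right)^{2} = 73984$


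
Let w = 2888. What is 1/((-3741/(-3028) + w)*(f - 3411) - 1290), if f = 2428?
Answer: -3028/8603784835 ≈ -3.5194e-7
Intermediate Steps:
1/((-3741/(-3028) + w)*(f - 3411) - 1290) = 1/((-3741/(-3028) + 2888)*(2428 - 3411) - 1290) = 1/((-3741*(-1/3028) + 2888)*(-983) - 1290) = 1/((3741/3028 + 2888)*(-983) - 1290) = 1/((8748605/3028)*(-983) - 1290) = 1/(-8599878715/3028 - 1290) = 1/(-8603784835/3028) = -3028/8603784835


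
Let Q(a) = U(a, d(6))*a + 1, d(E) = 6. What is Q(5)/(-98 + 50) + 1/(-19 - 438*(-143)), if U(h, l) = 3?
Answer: -65348/196053 ≈ -0.33332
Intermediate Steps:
Q(a) = 1 + 3*a (Q(a) = 3*a + 1 = 1 + 3*a)
Q(5)/(-98 + 50) + 1/(-19 - 438*(-143)) = (1 + 3*5)/(-98 + 50) + 1/(-19 - 438*(-143)) = (1 + 15)/(-48) - 1/143/(-457) = 16*(-1/48) - 1/457*(-1/143) = -⅓ + 1/65351 = -65348/196053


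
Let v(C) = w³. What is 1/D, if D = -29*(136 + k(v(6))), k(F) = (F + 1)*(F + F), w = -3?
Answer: -1/44660 ≈ -2.2391e-5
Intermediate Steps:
v(C) = -27 (v(C) = (-3)³ = -27)
k(F) = 2*F*(1 + F) (k(F) = (1 + F)*(2*F) = 2*F*(1 + F))
D = -44660 (D = -29*(136 + 2*(-27)*(1 - 27)) = -29*(136 + 2*(-27)*(-26)) = -29*(136 + 1404) = -29*1540 = -44660)
1/D = 1/(-44660) = -1/44660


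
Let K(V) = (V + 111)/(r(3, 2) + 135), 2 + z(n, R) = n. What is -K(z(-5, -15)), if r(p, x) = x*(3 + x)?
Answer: -104/145 ≈ -0.71724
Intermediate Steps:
z(n, R) = -2 + n
K(V) = 111/145 + V/145 (K(V) = (V + 111)/(2*(3 + 2) + 135) = (111 + V)/(2*5 + 135) = (111 + V)/(10 + 135) = (111 + V)/145 = (111 + V)*(1/145) = 111/145 + V/145)
-K(z(-5, -15)) = -(111/145 + (-2 - 5)/145) = -(111/145 + (1/145)*(-7)) = -(111/145 - 7/145) = -1*104/145 = -104/145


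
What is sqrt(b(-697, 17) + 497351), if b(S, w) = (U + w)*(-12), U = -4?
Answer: sqrt(497195) ≈ 705.12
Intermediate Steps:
b(S, w) = 48 - 12*w (b(S, w) = (-4 + w)*(-12) = 48 - 12*w)
sqrt(b(-697, 17) + 497351) = sqrt((48 - 12*17) + 497351) = sqrt((48 - 204) + 497351) = sqrt(-156 + 497351) = sqrt(497195)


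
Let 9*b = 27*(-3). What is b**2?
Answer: 81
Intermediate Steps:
b = -9 (b = (27*(-3))/9 = (1/9)*(-81) = -9)
b**2 = (-9)**2 = 81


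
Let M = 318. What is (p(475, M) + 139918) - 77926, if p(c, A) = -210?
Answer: 61782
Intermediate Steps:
(p(475, M) + 139918) - 77926 = (-210 + 139918) - 77926 = 139708 - 77926 = 61782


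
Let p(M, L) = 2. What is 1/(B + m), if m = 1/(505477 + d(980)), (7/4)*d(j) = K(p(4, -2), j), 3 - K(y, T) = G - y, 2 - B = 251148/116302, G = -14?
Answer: -205762370665/32807776823 ≈ -6.2718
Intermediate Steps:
B = -9272/58151 (B = 2 - 251148/116302 = 2 - 1*125574/58151 = 2 - 125574/58151 = -9272/58151 ≈ -0.15945)
K(y, T) = 17 + y (K(y, T) = 3 - (-14 - y) = 3 + (14 + y) = 17 + y)
d(j) = 76/7 (d(j) = 4*(17 + 2)/7 = (4/7)*19 = 76/7)
m = 7/3538415 (m = 1/(505477 + 76/7) = 1/(3538415/7) = 7/3538415 ≈ 1.9783e-6)
1/(B + m) = 1/(-9272/58151 + 7/3538415) = 1/(-32807776823/205762370665) = -205762370665/32807776823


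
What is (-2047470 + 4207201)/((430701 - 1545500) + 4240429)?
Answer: 2159731/3125630 ≈ 0.69097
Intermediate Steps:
(-2047470 + 4207201)/((430701 - 1545500) + 4240429) = 2159731/(-1114799 + 4240429) = 2159731/3125630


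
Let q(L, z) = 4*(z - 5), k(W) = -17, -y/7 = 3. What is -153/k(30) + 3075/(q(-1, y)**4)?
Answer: 1052875779/116985856 ≈ 9.0000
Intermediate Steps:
y = -21 (y = -7*3 = -21)
q(L, z) = -20 + 4*z (q(L, z) = 4*(-5 + z) = -20 + 4*z)
-153/k(30) + 3075/(q(-1, y)**4) = -153/(-17) + 3075/((-20 + 4*(-21))**4) = -153*(-1/17) + 3075/((-20 - 84)**4) = 9 + 3075/((-104)**4) = 9 + 3075/116985856 = 1052875779/116985856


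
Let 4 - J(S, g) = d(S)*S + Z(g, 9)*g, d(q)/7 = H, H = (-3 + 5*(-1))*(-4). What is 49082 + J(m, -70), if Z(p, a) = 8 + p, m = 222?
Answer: -4982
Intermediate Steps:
H = 32 (H = (-3 - 5)*(-4) = -8*(-4) = 32)
d(q) = 224 (d(q) = 7*32 = 224)
J(S, g) = 4 - 224*S - g*(8 + g) (J(S, g) = 4 - (224*S + (8 + g)*g) = 4 - (224*S + g*(8 + g)) = 4 + (-224*S - g*(8 + g)) = 4 - 224*S - g*(8 + g))
49082 + J(m, -70) = 49082 + (4 - 224*222 - 1*(-70)*(8 - 70)) = 49082 + (4 - 49728 - 1*(-70)*(-62)) = 49082 + (4 - 49728 - 4340) = 49082 - 54064 = -4982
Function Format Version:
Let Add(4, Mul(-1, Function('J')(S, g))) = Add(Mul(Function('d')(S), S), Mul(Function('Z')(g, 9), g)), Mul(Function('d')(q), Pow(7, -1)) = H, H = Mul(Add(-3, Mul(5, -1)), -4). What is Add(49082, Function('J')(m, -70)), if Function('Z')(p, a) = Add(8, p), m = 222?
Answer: -4982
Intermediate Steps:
H = 32 (H = Mul(Add(-3, -5), -4) = Mul(-8, -4) = 32)
Function('d')(q) = 224 (Function('d')(q) = Mul(7, 32) = 224)
Function('J')(S, g) = Add(4, Mul(-224, S), Mul(-1, g, Add(8, g))) (Function('J')(S, g) = Add(4, Mul(-1, Add(Mul(224, S), Mul(Add(8, g), g)))) = Add(4, Mul(-1, Add(Mul(224, S), Mul(g, Add(8, g))))) = Add(4, Add(Mul(-224, S), Mul(-1, g, Add(8, g)))) = Add(4, Mul(-224, S), Mul(-1, g, Add(8, g))))
Add(49082, Function('J')(m, -70)) = Add(49082, Add(4, Mul(-224, 222), Mul(-1, -70, Add(8, -70)))) = Add(49082, Add(4, -49728, Mul(-1, -70, -62))) = Add(49082, Add(4, -49728, -4340)) = Add(49082, -54064) = -4982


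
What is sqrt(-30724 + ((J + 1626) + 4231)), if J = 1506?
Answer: I*sqrt(23361) ≈ 152.84*I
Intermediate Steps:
sqrt(-30724 + ((J + 1626) + 4231)) = sqrt(-30724 + ((1506 + 1626) + 4231)) = sqrt(-30724 + (3132 + 4231)) = sqrt(-30724 + 7363) = sqrt(-23361) = I*sqrt(23361)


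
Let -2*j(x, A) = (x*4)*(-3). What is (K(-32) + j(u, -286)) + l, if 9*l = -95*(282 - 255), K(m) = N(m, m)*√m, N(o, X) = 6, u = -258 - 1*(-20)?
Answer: -1713 + 24*I*√2 ≈ -1713.0 + 33.941*I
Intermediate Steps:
u = -238 (u = -258 + 20 = -238)
K(m) = 6*√m
l = -285 (l = (-95*(282 - 255))/9 = (-95*27)/9 = (⅑)*(-2565) = -285)
j(x, A) = 6*x (j(x, A) = -x*4*(-3)/2 = -4*x*(-3)/2 = -(-6)*x = 6*x)
(K(-32) + j(u, -286)) + l = (6*√(-32) + 6*(-238)) - 285 = (6*(4*I*√2) - 1428) - 285 = (24*I*√2 - 1428) - 285 = (-1428 + 24*I*√2) - 285 = -1713 + 24*I*√2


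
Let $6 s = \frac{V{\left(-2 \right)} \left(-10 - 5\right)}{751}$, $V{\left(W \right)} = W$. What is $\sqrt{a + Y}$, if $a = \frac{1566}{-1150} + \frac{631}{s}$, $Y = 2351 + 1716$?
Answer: $\frac{\sqrt{1307183311}}{115} \approx 314.39$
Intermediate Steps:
$s = \frac{5}{751}$ ($s = \frac{- 2 \left(-10 - 5\right) \frac{1}{751}}{6} = \frac{\left(-2\right) \left(-15\right) \frac{1}{751}}{6} = \frac{30 \cdot \frac{1}{751}}{6} = \frac{1}{6} \cdot \frac{30}{751} = \frac{5}{751} \approx 0.0066578$)
$Y = 4067$
$a = \frac{54495532}{575}$ ($a = \frac{1566}{-1150} + \frac{631}{\frac{5}{751}} = 1566 \left(- \frac{1}{1150}\right) + 631 \cdot \frac{751}{5} = - \frac{783}{575} + \frac{473881}{5} = \frac{54495532}{575} \approx 94775.0$)
$\sqrt{a + Y} = \sqrt{\frac{54495532}{575} + 4067} = \sqrt{\frac{56834057}{575}} = \frac{\sqrt{1307183311}}{115}$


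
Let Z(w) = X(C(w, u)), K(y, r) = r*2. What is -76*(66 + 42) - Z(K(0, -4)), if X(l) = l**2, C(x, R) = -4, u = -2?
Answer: -8224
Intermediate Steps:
K(y, r) = 2*r
Z(w) = 16 (Z(w) = (-4)**2 = 16)
-76*(66 + 42) - Z(K(0, -4)) = -76*(66 + 42) - 1*16 = -76*108 - 16 = -8208 - 16 = -8224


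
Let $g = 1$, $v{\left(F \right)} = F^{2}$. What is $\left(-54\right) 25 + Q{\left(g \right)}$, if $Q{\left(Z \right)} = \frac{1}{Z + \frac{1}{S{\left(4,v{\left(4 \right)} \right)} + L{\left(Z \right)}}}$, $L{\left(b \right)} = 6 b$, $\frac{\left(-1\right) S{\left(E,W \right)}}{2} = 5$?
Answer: $- \frac{4046}{3} \approx -1348.7$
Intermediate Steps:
$S{\left(E,W \right)} = -10$ ($S{\left(E,W \right)} = \left(-2\right) 5 = -10$)
$Q{\left(Z \right)} = \frac{1}{Z + \frac{1}{-10 + 6 Z}}$
$\left(-54\right) 25 + Q{\left(g \right)} = \left(-54\right) 25 + \frac{2 \left(-5 + 3 \cdot 1\right)}{1 - 10 + 6 \cdot 1^{2}} = -1350 + \frac{2 \left(-5 + 3\right)}{1 - 10 + 6 \cdot 1} = -1350 + 2 \frac{1}{1 - 10 + 6} \left(-2\right) = -1350 + 2 \frac{1}{-3} \left(-2\right) = -1350 + 2 \left(- \frac{1}{3}\right) \left(-2\right) = -1350 + \frac{4}{3} = - \frac{4046}{3}$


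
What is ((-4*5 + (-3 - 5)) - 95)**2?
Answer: 15129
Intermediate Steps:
((-4*5 + (-3 - 5)) - 95)**2 = ((-20 - 8) - 95)**2 = (-28 - 95)**2 = (-123)**2 = 15129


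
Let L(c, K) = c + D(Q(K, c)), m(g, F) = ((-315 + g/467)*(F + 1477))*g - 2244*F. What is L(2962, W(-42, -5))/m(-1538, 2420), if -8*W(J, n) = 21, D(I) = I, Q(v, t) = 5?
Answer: 461863/296122856546 ≈ 1.5597e-6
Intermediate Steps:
W(J, n) = -21/8 (W(J, n) = -⅛*21 = -21/8)
m(g, F) = -2244*F + g*(-315 + g/467)*(1477 + F) (m(g, F) = ((-315 + g*(1/467))*(1477 + F))*g - 2244*F = ((-315 + g/467)*(1477 + F))*g - 2244*F = g*(-315 + g/467)*(1477 + F) - 2244*F = -2244*F + g*(-315 + g/467)*(1477 + F))
L(c, K) = 5 + c (L(c, K) = c + 5 = 5 + c)
L(2962, W(-42, -5))/m(-1538, 2420) = (5 + 2962)/(-465255*(-1538) - 2244*2420 + (1477/467)*(-1538)² - 315*2420*(-1538) + (1/467)*2420*(-1538)²) = 2967/(715562190 - 5430480 + (1477/467)*2365444 + 1172417400 + (1/467)*2420*2365444) = 2967/(715562190 - 5430480 + 3493760788/467 + 1172417400 + 5724374480/467) = 2967/(888368569638/467) = 2967*(467/888368569638) = 461863/296122856546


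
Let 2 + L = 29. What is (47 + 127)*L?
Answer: 4698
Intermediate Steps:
L = 27 (L = -2 + 29 = 27)
(47 + 127)*L = (47 + 127)*27 = 174*27 = 4698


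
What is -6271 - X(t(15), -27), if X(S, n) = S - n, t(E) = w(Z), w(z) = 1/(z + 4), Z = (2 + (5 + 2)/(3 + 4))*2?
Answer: -62981/10 ≈ -6298.1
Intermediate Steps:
Z = 6 (Z = (2 + 7/7)*2 = (2 + 7*(⅐))*2 = (2 + 1)*2 = 3*2 = 6)
w(z) = 1/(4 + z)
t(E) = ⅒ (t(E) = 1/(4 + 6) = 1/10 = ⅒)
-6271 - X(t(15), -27) = -6271 - (⅒ - 1*(-27)) = -6271 - (⅒ + 27) = -6271 - 1*271/10 = -6271 - 271/10 = -62981/10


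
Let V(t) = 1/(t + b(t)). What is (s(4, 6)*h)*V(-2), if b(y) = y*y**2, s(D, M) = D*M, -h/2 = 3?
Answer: 72/5 ≈ 14.400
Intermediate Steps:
h = -6 (h = -2*3 = -6)
b(y) = y**3
V(t) = 1/(t + t**3)
(s(4, 6)*h)*V(-2) = ((4*6)*(-6))/(-2 + (-2)**3) = (24*(-6))/(-2 - 8) = -144/(-10) = -144*(-1/10) = 72/5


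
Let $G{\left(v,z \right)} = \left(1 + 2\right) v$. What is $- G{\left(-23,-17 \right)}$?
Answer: $69$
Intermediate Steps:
$G{\left(v,z \right)} = 3 v$
$- G{\left(-23,-17 \right)} = - 3 \left(-23\right) = \left(-1\right) \left(-69\right) = 69$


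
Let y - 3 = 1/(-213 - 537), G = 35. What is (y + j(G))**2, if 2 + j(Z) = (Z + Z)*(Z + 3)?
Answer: 3983014071001/562500 ≈ 7.0809e+6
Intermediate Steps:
j(Z) = -2 + 2*Z*(3 + Z) (j(Z) = -2 + (Z + Z)*(Z + 3) = -2 + (2*Z)*(3 + Z) = -2 + 2*Z*(3 + Z))
y = 2249/750 (y = 3 + 1/(-213 - 537) = 3 + 1/(-750) = 3 - 1/750 = 2249/750 ≈ 2.9987)
(y + j(G))**2 = (2249/750 + (-2 + 2*35**2 + 6*35))**2 = (2249/750 + (-2 + 2*1225 + 210))**2 = (2249/750 + (-2 + 2450 + 210))**2 = (2249/750 + 2658)**2 = (1995749/750)**2 = 3983014071001/562500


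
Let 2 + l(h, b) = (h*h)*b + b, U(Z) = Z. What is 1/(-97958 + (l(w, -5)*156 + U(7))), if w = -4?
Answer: -1/111523 ≈ -8.9668e-6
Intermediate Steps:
l(h, b) = -2 + b + b*h² (l(h, b) = -2 + ((h*h)*b + b) = -2 + (h²*b + b) = -2 + (b*h² + b) = -2 + (b + b*h²) = -2 + b + b*h²)
1/(-97958 + (l(w, -5)*156 + U(7))) = 1/(-97958 + ((-2 - 5 - 5*(-4)²)*156 + 7)) = 1/(-97958 + ((-2 - 5 - 5*16)*156 + 7)) = 1/(-97958 + ((-2 - 5 - 80)*156 + 7)) = 1/(-97958 + (-87*156 + 7)) = 1/(-97958 + (-13572 + 7)) = 1/(-97958 - 13565) = 1/(-111523) = -1/111523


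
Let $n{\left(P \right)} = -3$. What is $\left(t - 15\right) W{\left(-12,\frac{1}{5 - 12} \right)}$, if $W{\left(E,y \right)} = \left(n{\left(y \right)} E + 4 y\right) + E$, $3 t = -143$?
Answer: $- \frac{30832}{21} \approx -1468.2$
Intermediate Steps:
$t = - \frac{143}{3}$ ($t = \frac{1}{3} \left(-143\right) = - \frac{143}{3} \approx -47.667$)
$W{\left(E,y \right)} = - 2 E + 4 y$ ($W{\left(E,y \right)} = \left(- 3 E + 4 y\right) + E = - 2 E + 4 y$)
$\left(t - 15\right) W{\left(-12,\frac{1}{5 - 12} \right)} = \left(- \frac{143}{3} - 15\right) \left(\left(-2\right) \left(-12\right) + \frac{4}{5 - 12}\right) = - \frac{188 \left(24 + \frac{4}{-7}\right)}{3} = - \frac{188 \left(24 + 4 \left(- \frac{1}{7}\right)\right)}{3} = - \frac{188 \left(24 - \frac{4}{7}\right)}{3} = \left(- \frac{188}{3}\right) \frac{164}{7} = - \frac{30832}{21}$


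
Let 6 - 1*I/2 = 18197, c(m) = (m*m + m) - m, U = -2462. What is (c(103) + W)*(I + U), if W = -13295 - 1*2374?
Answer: 196550640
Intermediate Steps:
c(m) = m² (c(m) = (m² + m) - m = (m + m²) - m = m²)
W = -15669 (W = -13295 - 2374 = -15669)
I = -36382 (I = 12 - 2*18197 = 12 - 36394 = -36382)
(c(103) + W)*(I + U) = (103² - 15669)*(-36382 - 2462) = (10609 - 15669)*(-38844) = -5060*(-38844) = 196550640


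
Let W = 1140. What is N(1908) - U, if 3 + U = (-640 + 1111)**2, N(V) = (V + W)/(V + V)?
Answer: -35272115/159 ≈ -2.2184e+5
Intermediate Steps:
N(V) = (1140 + V)/(2*V) (N(V) = (V + 1140)/(V + V) = (1140 + V)/((2*V)) = (1140 + V)*(1/(2*V)) = (1140 + V)/(2*V))
U = 221838 (U = -3 + (-640 + 1111)**2 = -3 + 471**2 = -3 + 221841 = 221838)
N(1908) - U = (1/2)*(1140 + 1908)/1908 - 1*221838 = (1/2)*(1/1908)*3048 - 221838 = 127/159 - 221838 = -35272115/159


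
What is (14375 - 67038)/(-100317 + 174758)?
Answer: -52663/74441 ≈ -0.70745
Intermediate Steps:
(14375 - 67038)/(-100317 + 174758) = -52663/74441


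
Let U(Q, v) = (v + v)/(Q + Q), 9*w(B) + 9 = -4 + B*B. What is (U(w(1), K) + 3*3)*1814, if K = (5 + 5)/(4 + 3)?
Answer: 100677/7 ≈ 14382.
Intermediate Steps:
K = 10/7 ≈ 1.4286
w(B) = -13/9 + B²/9 (w(B) = -1 + (-4 + B*B)/9 = -1 + (-4 + B²)/9 = -1 + (-4/9 + B²/9) = -13/9 + B²/9)
U(Q, v) = v/Q (U(Q, v) = (2*v)/((2*Q)) = (2*v)*(1/(2*Q)) = v/Q)
(U(w(1), K) + 3*3)*1814 = (10/(7*(-13/9 + (⅑)*1²)) + 3*3)*1814 = (10/(7*(-13/9 + (⅑)*1)) + 9)*1814 = (10/(7*(-13/9 + ⅑)) + 9)*1814 = (10/(7*(-4/3)) + 9)*1814 = ((10/7)*(-¾) + 9)*1814 = (-15/14 + 9)*1814 = (111/14)*1814 = 100677/7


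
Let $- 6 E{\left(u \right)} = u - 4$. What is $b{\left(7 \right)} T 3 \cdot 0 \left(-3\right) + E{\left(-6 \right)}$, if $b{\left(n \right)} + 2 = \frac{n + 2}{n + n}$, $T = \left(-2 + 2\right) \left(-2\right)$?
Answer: $\frac{5}{3} \approx 1.6667$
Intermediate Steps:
$T = 0$ ($T = 0 \left(-2\right) = 0$)
$E{\left(u \right)} = \frac{2}{3} - \frac{u}{6}$ ($E{\left(u \right)} = - \frac{u - 4}{6} = - \frac{-4 + u}{6} = \frac{2}{3} - \frac{u}{6}$)
$b{\left(n \right)} = -2 + \frac{2 + n}{2 n}$ ($b{\left(n \right)} = -2 + \frac{n + 2}{n + n} = -2 + \frac{2 + n}{2 n}$)
$b{\left(7 \right)} T 3 \cdot 0 \left(-3\right) + E{\left(-6 \right)} = \left(- \frac{3}{2} + \frac{1}{7}\right) 0 \cdot 3 \cdot 0 \left(-3\right) + \left(\frac{2}{3} - -1\right) = \left(- \frac{3}{2} + \frac{1}{7}\right) 0 \cdot 0 \left(-3\right) + \left(\frac{2}{3} + 1\right) = - \frac{19 \cdot 0 \left(-3\right)}{14} + \frac{5}{3} = \left(- \frac{19}{14}\right) 0 + \frac{5}{3} = 0 + \frac{5}{3} = \frac{5}{3}$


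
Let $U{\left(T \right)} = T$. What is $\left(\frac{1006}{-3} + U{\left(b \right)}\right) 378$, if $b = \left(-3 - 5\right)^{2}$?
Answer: $-102564$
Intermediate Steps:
$b = 64$ ($b = \left(-8\right)^{2} = 64$)
$\left(\frac{1006}{-3} + U{\left(b \right)}\right) 378 = \left(\frac{1006}{-3} + 64\right) 378 = \left(1006 \left(- \frac{1}{3}\right) + 64\right) 378 = \left(- \frac{1006}{3} + 64\right) 378 = \left(- \frac{814}{3}\right) 378 = -102564$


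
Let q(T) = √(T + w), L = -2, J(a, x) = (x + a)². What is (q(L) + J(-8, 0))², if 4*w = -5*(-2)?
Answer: (128 + √2)²/4 ≈ 4187.0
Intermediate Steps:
w = 5/2 (w = (-5*(-2))/4 = (¼)*10 = 5/2 ≈ 2.5000)
J(a, x) = (a + x)²
q(T) = √(5/2 + T) (q(T) = √(T + 5/2) = √(5/2 + T))
(q(L) + J(-8, 0))² = (√(10 + 4*(-2))/2 + (-8 + 0)²)² = (√(10 - 8)/2 + (-8)²)² = (√2/2 + 64)² = (64 + √2/2)²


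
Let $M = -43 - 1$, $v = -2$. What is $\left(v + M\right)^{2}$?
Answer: $2116$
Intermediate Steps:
$M = -44$
$\left(v + M\right)^{2} = \left(-2 - 44\right)^{2} = \left(-46\right)^{2} = 2116$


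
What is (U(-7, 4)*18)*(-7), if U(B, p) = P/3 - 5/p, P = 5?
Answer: -105/2 ≈ -52.500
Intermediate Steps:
U(B, p) = 5/3 - 5/p
(U(-7, 4)*18)*(-7) = ((5/3 - 5/4)*18)*(-7) = ((5/12)*18)*(-7) = (15/2)*(-7) = -105/2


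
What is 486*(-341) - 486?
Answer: -166212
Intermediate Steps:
486*(-341) - 486 = -165726 - 486 = -166212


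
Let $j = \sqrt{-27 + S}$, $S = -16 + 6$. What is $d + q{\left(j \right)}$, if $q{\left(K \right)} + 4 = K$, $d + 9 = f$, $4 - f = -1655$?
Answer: $1646 + i \sqrt{37} \approx 1646.0 + 6.0828 i$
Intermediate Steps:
$S = -10$
$f = 1659$ ($f = 4 - -1655 = 4 + 1655 = 1659$)
$d = 1650$ ($d = -9 + 1659 = 1650$)
$j = i \sqrt{37}$ ($j = \sqrt{-27 - 10} = \sqrt{-37} = i \sqrt{37} \approx 6.0828 i$)
$q{\left(K \right)} = -4 + K$
$d + q{\left(j \right)} = 1650 - \left(4 - i \sqrt{37}\right) = 1646 + i \sqrt{37}$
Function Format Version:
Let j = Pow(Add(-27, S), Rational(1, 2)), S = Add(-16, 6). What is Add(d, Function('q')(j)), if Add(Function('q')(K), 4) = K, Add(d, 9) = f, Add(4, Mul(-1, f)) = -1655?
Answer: Add(1646, Mul(I, Pow(37, Rational(1, 2)))) ≈ Add(1646.0, Mul(6.0828, I))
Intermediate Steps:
S = -10
f = 1659 (f = Add(4, Mul(-1, -1655)) = Add(4, 1655) = 1659)
d = 1650 (d = Add(-9, 1659) = 1650)
j = Mul(I, Pow(37, Rational(1, 2))) (j = Pow(Add(-27, -10), Rational(1, 2)) = Pow(-37, Rational(1, 2)) = Mul(I, Pow(37, Rational(1, 2))) ≈ Mul(6.0828, I))
Function('q')(K) = Add(-4, K)
Add(d, Function('q')(j)) = Add(1650, Add(-4, Mul(I, Pow(37, Rational(1, 2))))) = Add(1646, Mul(I, Pow(37, Rational(1, 2))))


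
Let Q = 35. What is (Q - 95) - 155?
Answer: -215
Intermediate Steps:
(Q - 95) - 155 = (35 - 95) - 155 = -60 - 155 = -215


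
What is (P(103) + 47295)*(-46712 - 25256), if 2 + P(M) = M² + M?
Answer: -4174503840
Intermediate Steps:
P(M) = -2 + M + M² (P(M) = -2 + (M² + M) = -2 + (M + M²) = -2 + M + M²)
(P(103) + 47295)*(-46712 - 25256) = ((-2 + 103 + 103²) + 47295)*(-46712 - 25256) = ((-2 + 103 + 10609) + 47295)*(-71968) = (10710 + 47295)*(-71968) = 58005*(-71968) = -4174503840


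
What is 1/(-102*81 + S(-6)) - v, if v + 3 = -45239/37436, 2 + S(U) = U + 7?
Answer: 1301773425/309333668 ≈ 4.2083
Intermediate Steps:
S(U) = 5 + U (S(U) = -2 + (U + 7) = -2 + (7 + U) = 5 + U)
v = -157547/37436 (v = -3 - 45239/37436 = -157547/37436 ≈ -4.2084)
1/(-102*81 + S(-6)) - v = 1/(-102*81 + (5 - 6)) - 1*(-157547/37436) = 1/(-8262 - 1) + 157547/37436 = 1/(-8263) + 157547/37436 = -1/8263 + 157547/37436 = 1301773425/309333668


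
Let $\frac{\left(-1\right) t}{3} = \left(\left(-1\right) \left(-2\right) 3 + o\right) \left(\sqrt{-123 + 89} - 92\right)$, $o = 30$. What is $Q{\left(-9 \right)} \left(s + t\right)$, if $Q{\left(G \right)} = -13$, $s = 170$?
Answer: $-131378 + 1404 i \sqrt{34} \approx -1.3138 \cdot 10^{5} + 8186.7 i$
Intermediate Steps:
$t = 9936 - 108 i \sqrt{34}$ ($t = - 3 \left(\left(-1\right) \left(-2\right) 3 + 30\right) \left(\sqrt{-123 + 89} - 92\right) = - 3 \left(2 \cdot 3 + 30\right) \left(\sqrt{-34} - 92\right) = - 3 \left(6 + 30\right) \left(i \sqrt{34} - 92\right) = - 3 \cdot 36 \left(-92 + i \sqrt{34}\right) = - 3 \left(-3312 + 36 i \sqrt{34}\right) = 9936 - 108 i \sqrt{34} \approx 9936.0 - 629.74 i$)
$Q{\left(-9 \right)} \left(s + t\right) = - 13 \left(170 + \left(9936 - 108 i \sqrt{34}\right)\right) = - 13 \left(10106 - 108 i \sqrt{34}\right) = -131378 + 1404 i \sqrt{34}$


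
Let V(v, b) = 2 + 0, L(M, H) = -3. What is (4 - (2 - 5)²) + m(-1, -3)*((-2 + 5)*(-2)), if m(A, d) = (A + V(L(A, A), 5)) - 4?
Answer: 13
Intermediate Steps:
V(v, b) = 2
m(A, d) = -2 + A (m(A, d) = (A + 2) - 4 = (2 + A) - 4 = -2 + A)
(4 - (2 - 5)²) + m(-1, -3)*((-2 + 5)*(-2)) = (4 - (2 - 5)²) + (-2 - 1)*((-2 + 5)*(-2)) = (4 - 1*(-3)²) - 9*(-2) = (4 - 1*9) - 3*(-6) = (4 - 9) + 18 = -5 + 18 = 13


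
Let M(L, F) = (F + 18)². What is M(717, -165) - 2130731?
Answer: -2109122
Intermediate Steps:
M(L, F) = (18 + F)²
M(717, -165) - 2130731 = (18 - 165)² - 2130731 = (-147)² - 2130731 = 21609 - 2130731 = -2109122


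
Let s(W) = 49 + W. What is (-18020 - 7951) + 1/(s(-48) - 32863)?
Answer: -853459003/32862 ≈ -25971.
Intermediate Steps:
(-18020 - 7951) + 1/(s(-48) - 32863) = (-18020 - 7951) + 1/((49 - 48) - 32863) = -25971 + 1/(1 - 32863) = -25971 + 1/(-32862) = -25971 - 1/32862 = -853459003/32862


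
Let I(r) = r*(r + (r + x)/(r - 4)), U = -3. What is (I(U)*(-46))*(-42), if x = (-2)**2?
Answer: 18216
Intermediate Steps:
x = 4
I(r) = r*(r + (4 + r)/(-4 + r)) (I(r) = r*(r + (r + 4)/(r - 4)) = r*(r + (4 + r)/(-4 + r)))
(I(U)*(-46))*(-42) = (-3*(4 + (-3)**2 - 3*(-3))/(-4 - 3)*(-46))*(-42) = (-3*(4 + 9 + 9)/(-7)*(-46))*(-42) = (-3*(-1/7)*22*(-46))*(-42) = ((66/7)*(-46))*(-42) = -3036/7*(-42) = 18216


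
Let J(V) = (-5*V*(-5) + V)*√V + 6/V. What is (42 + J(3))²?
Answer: 20188 + 6864*√3 ≈ 32077.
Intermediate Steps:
J(V) = 6/V + 26*V^(3/2) (J(V) = (-(-25)*V + V)*√V + 6/V = (25*V + V)*√V + 6/V = (26*V)*√V + 6/V = 26*V^(3/2) + 6/V = 6/V + 26*V^(3/2))
(42 + J(3))² = (42 + 2*(3 + 13*3^(5/2))/3)² = (42 + 2*(⅓)*(3 + 13*(9*√3)))² = (42 + 2*(⅓)*(3 + 117*√3))² = (42 + (2 + 78*√3))² = (44 + 78*√3)²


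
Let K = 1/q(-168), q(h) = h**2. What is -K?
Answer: -1/28224 ≈ -3.5431e-5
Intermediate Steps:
K = 1/28224 (K = 1/((-168)**2) = 1/28224 ≈ 3.5431e-5)
-K = -1*1/28224 = -1/28224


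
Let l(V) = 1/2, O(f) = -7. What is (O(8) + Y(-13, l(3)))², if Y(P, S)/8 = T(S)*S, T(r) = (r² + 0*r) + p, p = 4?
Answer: 100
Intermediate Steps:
l(V) = ½
T(r) = 4 + r² (T(r) = (r² + 0*r) + 4 = (r² + 0) + 4 = r² + 4 = 4 + r²)
Y(P, S) = 8*S*(4 + S²) (Y(P, S) = 8*((4 + S²)*S) = 8*(S*(4 + S²)) = 8*S*(4 + S²))
(O(8) + Y(-13, l(3)))² = (-7 + 8*(½)*(4 + (½)²))² = (-7 + 8*(½)*(4 + ¼))² = (-7 + 8*(½)*(17/4))² = (-7 + 17)² = 10² = 100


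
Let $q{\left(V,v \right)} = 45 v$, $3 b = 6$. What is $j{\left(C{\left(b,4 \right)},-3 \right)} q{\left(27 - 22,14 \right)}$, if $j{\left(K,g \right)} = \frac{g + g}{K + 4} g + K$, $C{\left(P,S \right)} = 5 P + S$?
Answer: $9450$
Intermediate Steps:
$b = 2$ ($b = \frac{1}{3} \cdot 6 = 2$)
$C{\left(P,S \right)} = S + 5 P$
$j{\left(K,g \right)} = K + \frac{2 g^{2}}{4 + K}$ ($j{\left(K,g \right)} = \frac{2 g}{4 + K} g + K = \frac{2 g^{2}}{4 + K} + K = K + \frac{2 g^{2}}{4 + K}$)
$j{\left(C{\left(b,4 \right)},-3 \right)} q{\left(27 - 22,14 \right)} = \frac{\left(4 + 5 \cdot 2\right)^{2} + 2 \left(-3\right)^{2} + 4 \left(4 + 5 \cdot 2\right)}{4 + \left(4 + 5 \cdot 2\right)} 45 \cdot 14 = \frac{\left(4 + 10\right)^{2} + 2 \cdot 9 + 4 \left(4 + 10\right)}{4 + \left(4 + 10\right)} 630 = \frac{14^{2} + 18 + 4 \cdot 14}{4 + 14} \cdot 630 = \frac{196 + 18 + 56}{18} \cdot 630 = \frac{1}{18} \cdot 270 \cdot 630 = 15 \cdot 630 = 9450$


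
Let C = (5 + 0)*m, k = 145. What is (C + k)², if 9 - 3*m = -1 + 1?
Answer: 25600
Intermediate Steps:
m = 3 (m = 3 - (-1 + 1)/3 = 3 - ⅓*0 = 3 + 0 = 3)
C = 15 (C = (5 + 0)*3 = 5*3 = 15)
(C + k)² = (15 + 145)² = 160² = 25600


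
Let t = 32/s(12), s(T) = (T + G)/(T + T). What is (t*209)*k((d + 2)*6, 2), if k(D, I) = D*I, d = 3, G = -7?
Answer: 1926144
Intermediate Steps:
s(T) = (-7 + T)/(2*T) (s(T) = (T - 7)/(T + T) = (-7 + T)/((2*T)) = (-7 + T)*(1/(2*T)) = (-7 + T)/(2*T))
t = 768/5 (t = 32/(((1/2)*(-7 + 12)/12)) = 32/(((1/2)*(1/12)*5)) = 32/(5/24) = 32*(24/5) = 768/5 ≈ 153.60)
(t*209)*k((d + 2)*6, 2) = ((768/5)*209)*(((3 + 2)*6)*2) = 160512*((5*6)*2)/5 = 160512*(30*2)/5 = (160512/5)*60 = 1926144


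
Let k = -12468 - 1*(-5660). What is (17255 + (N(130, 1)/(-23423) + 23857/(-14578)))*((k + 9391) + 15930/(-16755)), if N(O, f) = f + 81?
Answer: 16991504752148775387/381411371798 ≈ 4.4549e+7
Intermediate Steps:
k = -6808 (k = -12468 + 5660 = -6808)
N(O, f) = 81 + f
(17255 + (N(130, 1)/(-23423) + 23857/(-14578)))*((k + 9391) + 15930/(-16755)) = (17255 + ((81 + 1)/(-23423) + 23857/(-14578)))*((-6808 + 9391) + 15930/(-16755)) = (17255 + (82*(-1/23423) + 23857*(-1/14578)))*(2583 + 15930*(-1/16755)) = (17255 + (-82/23423 - 23857/14578))*(2583 - 1062/1117) = (17255 - 559997907/341460494)*(2884149/1117) = (5891340826063/341460494)*(2884149/1117) = 16991504752148775387/381411371798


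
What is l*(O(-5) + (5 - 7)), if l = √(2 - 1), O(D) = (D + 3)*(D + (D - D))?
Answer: 8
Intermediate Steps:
O(D) = D*(3 + D) (O(D) = (3 + D)*(D + 0) = (3 + D)*D = D*(3 + D))
l = 1 (l = √1 = 1)
l*(O(-5) + (5 - 7)) = 1*(-5*(3 - 5) + (5 - 7)) = 1*(-5*(-2) - 2) = 1*(10 - 2) = 1*8 = 8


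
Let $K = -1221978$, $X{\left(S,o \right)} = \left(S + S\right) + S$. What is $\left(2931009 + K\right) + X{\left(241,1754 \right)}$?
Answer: $1709754$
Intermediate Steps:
$X{\left(S,o \right)} = 3 S$ ($X{\left(S,o \right)} = 2 S + S = 3 S$)
$\left(2931009 + K\right) + X{\left(241,1754 \right)} = \left(2931009 - 1221978\right) + 3 \cdot 241 = 1709031 + 723 = 1709754$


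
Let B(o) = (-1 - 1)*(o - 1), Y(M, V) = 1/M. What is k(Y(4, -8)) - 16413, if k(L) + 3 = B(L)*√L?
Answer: -65661/4 ≈ -16415.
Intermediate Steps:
B(o) = 2 - 2*o (B(o) = -2*(-1 + o) = 2 - 2*o)
k(L) = -3 + √L*(2 - 2*L) (k(L) = -3 + (2 - 2*L)*√L = -3 + √L*(2 - 2*L))
k(Y(4, -8)) - 16413 = (-3 + 2*√(1/4)*(1 - 1/4)) - 16413 = (-3 + 2*√(¼)*(1 - 1*¼)) - 16413 = (-3 + 2*(½)*(1 - ¼)) - 16413 = (-3 + 2*(½)*(¾)) - 16413 = (-3 + ¾) - 16413 = -9/4 - 16413 = -65661/4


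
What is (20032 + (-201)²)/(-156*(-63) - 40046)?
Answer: -60433/30218 ≈ -1.9999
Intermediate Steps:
(20032 + (-201)²)/(-156*(-63) - 40046) = (20032 + 40401)/(9828 - 40046) = 60433/(-30218) = 60433*(-1/30218) = -60433/30218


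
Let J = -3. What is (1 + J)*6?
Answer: -12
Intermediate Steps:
(1 + J)*6 = (1 - 3)*6 = -2*6 = -12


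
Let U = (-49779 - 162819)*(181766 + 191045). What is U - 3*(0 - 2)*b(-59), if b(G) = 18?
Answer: -79258872870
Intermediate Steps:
U = -79258872978 (U = -212598*372811 = -79258872978)
U - 3*(0 - 2)*b(-59) = -79258872978 - 3*(0 - 2)*18 = -79258872978 - 3*(-2)*18 = -79258872978 - (-6)*18 = -79258872978 - 1*(-108) = -79258872978 + 108 = -79258872870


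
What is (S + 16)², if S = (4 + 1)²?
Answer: 1681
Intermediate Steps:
S = 25 (S = 5² = 25)
(S + 16)² = (25 + 16)² = 41² = 1681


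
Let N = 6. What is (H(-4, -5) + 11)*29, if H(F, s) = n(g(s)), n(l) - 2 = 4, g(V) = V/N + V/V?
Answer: 493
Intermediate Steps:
g(V) = 1 + V/6 (g(V) = V/6 + V/V = V*(⅙) + 1 = V/6 + 1 = 1 + V/6)
n(l) = 6 (n(l) = 2 + 4 = 6)
H(F, s) = 6
(H(-4, -5) + 11)*29 = (6 + 11)*29 = 17*29 = 493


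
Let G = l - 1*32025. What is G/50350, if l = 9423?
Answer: -11301/25175 ≈ -0.44890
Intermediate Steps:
G = -22602 (G = 9423 - 1*32025 = 9423 - 32025 = -22602)
G/50350 = -22602/50350 = -22602*1/50350 = -11301/25175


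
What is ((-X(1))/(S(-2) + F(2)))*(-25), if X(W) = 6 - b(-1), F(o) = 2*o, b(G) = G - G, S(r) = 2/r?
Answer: 50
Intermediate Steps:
b(G) = 0
X(W) = 6 (X(W) = 6 - 1*0 = 6 + 0 = 6)
((-X(1))/(S(-2) + F(2)))*(-25) = ((-1*6)/(2/(-2) + 2*2))*(-25) = (-6/(2*(-½) + 4))*(-25) = (-6/(-1 + 4))*(-25) = (-6/3)*(-25) = ((⅓)*(-6))*(-25) = -2*(-25) = 50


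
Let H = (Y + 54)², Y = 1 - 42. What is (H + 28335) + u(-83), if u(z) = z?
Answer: 28421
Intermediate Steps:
Y = -41
H = 169 (H = (-41 + 54)² = 13² = 169)
(H + 28335) + u(-83) = (169 + 28335) - 83 = 28504 - 83 = 28421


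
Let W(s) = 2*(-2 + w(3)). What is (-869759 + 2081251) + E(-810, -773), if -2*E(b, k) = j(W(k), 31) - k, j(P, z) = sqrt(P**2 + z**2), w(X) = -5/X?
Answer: 2422211/2 - sqrt(9133)/6 ≈ 1.2111e+6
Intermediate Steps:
W(s) = -22/3 (W(s) = 2*(-2 - 5/3) = 2*(-11/3) = -22/3)
E(b, k) = k/2 - sqrt(9133)/6 (E(b, k) = -(sqrt((-22/3)**2 + 31**2) - k)/2 = -(sqrt(484/9 + 961) - k)/2 = -(sqrt(9133/9) - k)/2 = -(sqrt(9133)/3 - k)/2 = -(-k + sqrt(9133)/3)/2 = k/2 - sqrt(9133)/6)
(-869759 + 2081251) + E(-810, -773) = (-869759 + 2081251) + ((1/2)*(-773) - sqrt(9133)/6) = 1211492 + (-773/2 - sqrt(9133)/6) = 2422211/2 - sqrt(9133)/6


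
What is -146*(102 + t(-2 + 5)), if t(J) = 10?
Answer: -16352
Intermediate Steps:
-146*(102 + t(-2 + 5)) = -146*(102 + 10) = -146*112 = -16352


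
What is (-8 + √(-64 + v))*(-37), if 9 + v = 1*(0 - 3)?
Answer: 296 - 74*I*√19 ≈ 296.0 - 322.56*I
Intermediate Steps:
v = -12 (v = -9 + 1*(0 - 3) = -9 + 1*(-3) = -9 - 3 = -12)
(-8 + √(-64 + v))*(-37) = (-8 + √(-64 - 12))*(-37) = (-8 + √(-76))*(-37) = (-8 + 2*I*√19)*(-37) = 296 - 74*I*√19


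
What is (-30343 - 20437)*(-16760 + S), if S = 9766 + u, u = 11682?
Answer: -238056640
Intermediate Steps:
S = 21448 (S = 9766 + 11682 = 21448)
(-30343 - 20437)*(-16760 + S) = (-30343 - 20437)*(-16760 + 21448) = -50780*4688 = -238056640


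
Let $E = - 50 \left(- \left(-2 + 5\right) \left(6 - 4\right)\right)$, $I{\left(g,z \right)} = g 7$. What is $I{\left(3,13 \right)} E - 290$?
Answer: $6010$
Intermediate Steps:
$I{\left(g,z \right)} = 7 g$
$E = 300$ ($E = - 50 \left(- 3 \cdot 2\right) = - 50 \left(\left(-1\right) 6\right) = \left(-50\right) \left(-6\right) = 300$)
$I{\left(3,13 \right)} E - 290 = 7 \cdot 3 \cdot 300 - 290 = 21 \cdot 300 - 290 = 6300 - 290 = 6010$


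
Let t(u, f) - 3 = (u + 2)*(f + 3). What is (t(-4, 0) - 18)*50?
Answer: -1050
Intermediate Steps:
t(u, f) = 3 + (2 + u)*(3 + f) (t(u, f) = 3 + (u + 2)*(f + 3) = 3 + (2 + u)*(3 + f))
(t(-4, 0) - 18)*50 = ((9 + 2*0 + 3*(-4) + 0*(-4)) - 18)*50 = ((9 + 0 - 12 + 0) - 18)*50 = (-3 - 18)*50 = -21*50 = -1050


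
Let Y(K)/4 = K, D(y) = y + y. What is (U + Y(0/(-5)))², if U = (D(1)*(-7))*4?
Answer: 3136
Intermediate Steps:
D(y) = 2*y
Y(K) = 4*K
U = -56 (U = ((2*1)*(-7))*4 = (2*(-7))*4 = -14*4 = -56)
(U + Y(0/(-5)))² = (-56 + 4*(0/(-5)))² = (-56 + 4*(0*(-⅕)))² = (-56 + 4*0)² = (-56 + 0)² = (-56)² = 3136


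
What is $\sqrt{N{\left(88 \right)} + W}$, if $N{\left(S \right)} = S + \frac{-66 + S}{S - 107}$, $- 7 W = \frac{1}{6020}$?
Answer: $\frac{79 \sqrt{45510985}}{57190} \approx 9.3189$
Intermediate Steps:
$W = - \frac{1}{42140}$ ($W = - \frac{1}{7 \cdot 6020} = \left(- \frac{1}{7}\right) \frac{1}{6020} = - \frac{1}{42140} \approx -2.373 \cdot 10^{-5}$)
$N{\left(S \right)} = S + \frac{-66 + S}{-107 + S}$
$\sqrt{N{\left(88 \right)} + W} = \sqrt{\frac{-66 + 88^{2} - 9328}{-107 + 88} - \frac{1}{42140}} = \sqrt{\frac{-66 + 7744 - 9328}{-19} - \frac{1}{42140}} = \sqrt{\left(- \frac{1}{19}\right) \left(-1650\right) - \frac{1}{42140}} = \sqrt{\frac{1650}{19} - \frac{1}{42140}} = \sqrt{\frac{69530981}{800660}} = \frac{79 \sqrt{45510985}}{57190}$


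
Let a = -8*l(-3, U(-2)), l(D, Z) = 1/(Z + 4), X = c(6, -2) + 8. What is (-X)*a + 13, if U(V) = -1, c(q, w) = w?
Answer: 29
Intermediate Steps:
X = 6 (X = -2 + 8 = 6)
l(D, Z) = 1/(4 + Z)
a = -8/3 (a = -8/(4 - 1) = -8/3 ≈ -2.6667)
(-X)*a + 13 = -1*6*(-8/3) + 13 = -6*(-8/3) + 13 = 16 + 13 = 29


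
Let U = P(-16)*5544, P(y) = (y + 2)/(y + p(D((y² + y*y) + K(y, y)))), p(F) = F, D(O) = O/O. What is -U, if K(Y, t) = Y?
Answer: -25872/5 ≈ -5174.4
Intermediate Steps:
D(O) = 1
P(y) = (2 + y)/(1 + y) (P(y) = (y + 2)/(y + 1) = (2 + y)/(1 + y))
U = 25872/5 (U = ((2 - 16)/(1 - 16))*5544 = (-14/(-15))*5544 = -1/15*(-14)*5544 = (14/15)*5544 = 25872/5 ≈ 5174.4)
-U = -1*25872/5 = -25872/5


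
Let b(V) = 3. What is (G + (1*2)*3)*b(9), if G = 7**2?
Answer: 165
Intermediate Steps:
G = 49
(G + (1*2)*3)*b(9) = (49 + (1*2)*3)*3 = (49 + 2*3)*3 = (49 + 6)*3 = 55*3 = 165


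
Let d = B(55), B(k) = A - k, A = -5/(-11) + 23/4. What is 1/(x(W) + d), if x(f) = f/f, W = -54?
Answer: -44/2103 ≈ -0.020922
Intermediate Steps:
A = 273/44 (A = -5*(-1/11) + 23*(1/4) = 5/11 + 23/4 = 273/44 ≈ 6.2045)
B(k) = 273/44 - k
d = -2147/44 (d = 273/44 - 1*55 = 273/44 - 55 = -2147/44 ≈ -48.795)
x(f) = 1
1/(x(W) + d) = 1/(1 - 2147/44) = 1/(-2103/44) = -44/2103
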